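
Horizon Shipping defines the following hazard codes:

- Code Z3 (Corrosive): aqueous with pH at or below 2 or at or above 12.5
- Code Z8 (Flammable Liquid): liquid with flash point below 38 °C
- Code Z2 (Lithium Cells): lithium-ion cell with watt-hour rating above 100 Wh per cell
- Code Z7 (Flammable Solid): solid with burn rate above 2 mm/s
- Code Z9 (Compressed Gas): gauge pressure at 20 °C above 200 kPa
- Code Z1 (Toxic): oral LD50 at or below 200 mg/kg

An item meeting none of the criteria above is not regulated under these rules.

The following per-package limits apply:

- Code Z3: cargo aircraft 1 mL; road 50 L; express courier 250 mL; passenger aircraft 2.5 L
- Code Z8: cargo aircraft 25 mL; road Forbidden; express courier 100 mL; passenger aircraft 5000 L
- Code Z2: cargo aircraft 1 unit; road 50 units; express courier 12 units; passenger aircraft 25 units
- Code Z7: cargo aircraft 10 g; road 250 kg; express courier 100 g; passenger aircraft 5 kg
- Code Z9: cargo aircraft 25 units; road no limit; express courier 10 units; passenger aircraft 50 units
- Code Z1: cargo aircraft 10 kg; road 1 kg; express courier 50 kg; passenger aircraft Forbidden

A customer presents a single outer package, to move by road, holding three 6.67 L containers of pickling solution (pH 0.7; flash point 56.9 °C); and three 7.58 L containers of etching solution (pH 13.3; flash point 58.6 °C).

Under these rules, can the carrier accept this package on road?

Yes

With pH 0.7 (≤ 2), the pickling solution falls in Code Z3.
Etching solution: pH 13.3 ≥ 12.5 → Code Z3 (Corrosive).
Code Z3 net quantity: (three 6.67 L containers = 20.01 L) + (three 7.58 L containers = 22.74 L) = 42.75 L.
That is within the Code Z3 road limit of 50 L.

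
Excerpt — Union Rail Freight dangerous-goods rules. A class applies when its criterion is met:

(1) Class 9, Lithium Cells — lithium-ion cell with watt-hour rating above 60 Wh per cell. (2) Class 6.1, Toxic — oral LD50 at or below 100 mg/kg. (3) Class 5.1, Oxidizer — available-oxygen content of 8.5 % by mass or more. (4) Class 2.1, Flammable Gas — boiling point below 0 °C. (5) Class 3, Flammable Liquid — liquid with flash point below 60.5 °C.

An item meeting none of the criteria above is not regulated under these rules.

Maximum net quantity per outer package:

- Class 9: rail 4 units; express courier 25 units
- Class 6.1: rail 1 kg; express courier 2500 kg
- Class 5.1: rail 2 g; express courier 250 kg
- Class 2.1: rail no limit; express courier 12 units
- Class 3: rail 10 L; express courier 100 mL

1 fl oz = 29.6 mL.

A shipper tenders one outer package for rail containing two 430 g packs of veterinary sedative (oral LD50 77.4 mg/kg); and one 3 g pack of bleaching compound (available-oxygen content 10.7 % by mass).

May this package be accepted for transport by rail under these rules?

Veterinary sedative: oral LD50 77.4 mg/kg ≤ 100 mg/kg → Class 6.1 (Toxic).
The bleaching compound has available-oxygen content 10.7 % by mass, which is ≥ 8.5 % by mass, so it is Class 5.1 (Oxidizer).
Class 5.1 quantity: 3 g.
3 g > 2 g (rail limit, Class 5.1) — over the limit.
Class 6.1 quantity: two 430 g packs = 860 g.
That is within the Class 6.1 rail limit of 1 kg.

No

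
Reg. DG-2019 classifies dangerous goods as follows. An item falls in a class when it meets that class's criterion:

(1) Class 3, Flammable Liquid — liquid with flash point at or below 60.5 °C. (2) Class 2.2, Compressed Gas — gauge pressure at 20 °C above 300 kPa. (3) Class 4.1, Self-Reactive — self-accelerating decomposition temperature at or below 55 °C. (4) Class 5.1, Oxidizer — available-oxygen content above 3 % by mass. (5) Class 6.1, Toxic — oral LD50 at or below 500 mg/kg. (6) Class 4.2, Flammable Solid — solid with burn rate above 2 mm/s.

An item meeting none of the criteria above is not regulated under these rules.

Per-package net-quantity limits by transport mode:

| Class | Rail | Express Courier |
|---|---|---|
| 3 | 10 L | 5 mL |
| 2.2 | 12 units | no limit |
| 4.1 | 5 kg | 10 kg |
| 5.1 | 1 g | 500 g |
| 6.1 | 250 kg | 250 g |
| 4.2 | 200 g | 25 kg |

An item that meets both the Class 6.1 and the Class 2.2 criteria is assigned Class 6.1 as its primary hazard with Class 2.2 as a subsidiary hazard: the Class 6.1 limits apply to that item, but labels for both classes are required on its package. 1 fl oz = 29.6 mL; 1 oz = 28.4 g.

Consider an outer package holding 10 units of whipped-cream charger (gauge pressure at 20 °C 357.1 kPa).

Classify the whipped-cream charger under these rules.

Class 2.2

With gauge pressure at 20 °C 357.1 kPa (> 300 kPa), the whipped-cream charger falls in Class 2.2.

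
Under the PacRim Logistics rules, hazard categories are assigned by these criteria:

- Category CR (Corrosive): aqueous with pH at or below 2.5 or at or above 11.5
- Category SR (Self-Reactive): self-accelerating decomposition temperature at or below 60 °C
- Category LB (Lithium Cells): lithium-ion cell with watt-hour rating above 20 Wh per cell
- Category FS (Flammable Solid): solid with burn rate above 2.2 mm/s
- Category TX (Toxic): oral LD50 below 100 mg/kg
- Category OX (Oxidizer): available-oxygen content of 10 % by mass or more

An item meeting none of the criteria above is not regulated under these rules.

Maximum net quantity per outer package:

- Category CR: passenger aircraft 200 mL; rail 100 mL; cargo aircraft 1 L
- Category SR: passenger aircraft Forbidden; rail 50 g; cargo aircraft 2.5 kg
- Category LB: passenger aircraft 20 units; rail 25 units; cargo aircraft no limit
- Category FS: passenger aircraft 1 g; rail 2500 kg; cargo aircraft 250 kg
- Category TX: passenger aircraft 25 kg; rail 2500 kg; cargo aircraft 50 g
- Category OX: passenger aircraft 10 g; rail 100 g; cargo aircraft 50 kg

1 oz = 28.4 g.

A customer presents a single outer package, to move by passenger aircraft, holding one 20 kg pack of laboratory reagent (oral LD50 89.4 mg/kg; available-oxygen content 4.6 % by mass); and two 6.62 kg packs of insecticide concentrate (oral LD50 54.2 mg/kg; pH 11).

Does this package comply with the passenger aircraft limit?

Laboratory reagent: oral LD50 89.4 mg/kg < 100 mg/kg → Category TX (Toxic).
Insecticide concentrate: oral LD50 54.2 mg/kg < 100 mg/kg → Category TX (Toxic).
Total Category TX: 20 kg + (two 6.62 kg packs = 13.24 kg) = 33.24 kg.
That exceeds the Category TX passenger aircraft limit of 25 kg.

No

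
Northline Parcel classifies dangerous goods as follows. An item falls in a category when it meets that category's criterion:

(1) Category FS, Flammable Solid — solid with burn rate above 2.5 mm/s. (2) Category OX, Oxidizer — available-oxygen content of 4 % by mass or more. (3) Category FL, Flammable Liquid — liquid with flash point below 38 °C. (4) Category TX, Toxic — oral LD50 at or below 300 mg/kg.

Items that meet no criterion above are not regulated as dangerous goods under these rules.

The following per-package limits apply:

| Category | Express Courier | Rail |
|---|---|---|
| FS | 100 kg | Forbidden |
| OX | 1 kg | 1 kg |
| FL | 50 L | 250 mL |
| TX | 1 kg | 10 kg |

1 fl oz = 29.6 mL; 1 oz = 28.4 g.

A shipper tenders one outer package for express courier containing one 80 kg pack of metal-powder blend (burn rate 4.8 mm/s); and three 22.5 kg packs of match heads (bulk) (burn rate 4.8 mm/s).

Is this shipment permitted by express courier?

With burn rate 4.8 mm/s (> 2.5 mm/s), the metal-powder blend falls in Category FS.
With burn rate 4.8 mm/s (> 2.5 mm/s), the match heads (bulk) fall in Category FS.
Total Category FS: 80 kg + (three 22.5 kg packs = 67.5 kg) = 147.5 kg.
147.5 kg > 100 kg (express courier limit, Category FS) — over the limit.

No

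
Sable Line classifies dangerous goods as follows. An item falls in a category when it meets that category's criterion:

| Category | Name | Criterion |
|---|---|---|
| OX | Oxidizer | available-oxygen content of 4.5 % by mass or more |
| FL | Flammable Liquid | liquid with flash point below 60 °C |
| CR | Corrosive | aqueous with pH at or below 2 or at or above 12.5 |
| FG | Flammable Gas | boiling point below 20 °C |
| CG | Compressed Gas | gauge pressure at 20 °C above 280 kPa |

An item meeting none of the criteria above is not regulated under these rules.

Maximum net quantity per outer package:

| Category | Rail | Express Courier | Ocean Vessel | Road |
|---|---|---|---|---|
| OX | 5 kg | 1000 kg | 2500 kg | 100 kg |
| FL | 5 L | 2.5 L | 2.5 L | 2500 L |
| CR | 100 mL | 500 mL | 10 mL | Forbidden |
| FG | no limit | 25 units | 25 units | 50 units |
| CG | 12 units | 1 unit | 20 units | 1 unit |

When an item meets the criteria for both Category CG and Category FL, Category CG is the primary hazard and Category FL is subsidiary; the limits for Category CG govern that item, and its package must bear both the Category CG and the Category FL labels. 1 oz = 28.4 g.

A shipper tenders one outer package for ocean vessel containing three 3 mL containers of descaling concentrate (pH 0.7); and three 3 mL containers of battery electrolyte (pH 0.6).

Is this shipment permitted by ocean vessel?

No

Descaling concentrate: pH 0.7 ≤ 2 → Category CR (Corrosive).
Battery electrolyte: pH 0.6 ≤ 2 → Category CR (Corrosive).
Category CR net quantity: (three 3 mL containers = 9 mL) + (three 3 mL containers = 9 mL) = 18 mL.
That exceeds the Category CR ocean vessel limit of 10 mL.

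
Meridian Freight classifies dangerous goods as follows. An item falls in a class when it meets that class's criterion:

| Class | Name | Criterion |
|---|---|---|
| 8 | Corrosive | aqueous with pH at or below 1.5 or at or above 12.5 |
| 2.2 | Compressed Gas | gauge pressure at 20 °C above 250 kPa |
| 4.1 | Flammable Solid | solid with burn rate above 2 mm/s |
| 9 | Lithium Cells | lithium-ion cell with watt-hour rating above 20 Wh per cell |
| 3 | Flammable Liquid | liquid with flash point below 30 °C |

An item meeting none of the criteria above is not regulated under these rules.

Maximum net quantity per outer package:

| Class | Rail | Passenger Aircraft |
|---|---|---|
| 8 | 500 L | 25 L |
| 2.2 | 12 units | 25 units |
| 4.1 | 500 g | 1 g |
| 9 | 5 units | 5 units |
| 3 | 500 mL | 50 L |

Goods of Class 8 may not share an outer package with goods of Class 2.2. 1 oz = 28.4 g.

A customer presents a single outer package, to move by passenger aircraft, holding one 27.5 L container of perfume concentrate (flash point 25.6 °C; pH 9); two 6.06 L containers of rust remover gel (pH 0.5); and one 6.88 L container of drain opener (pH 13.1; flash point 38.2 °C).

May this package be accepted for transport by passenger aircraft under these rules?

The perfume concentrate has flash point 25.6 °C, which is < 30 °C, so it is Class 3 (Flammable Liquid).
With pH 0.5 (≤ 1.5), the rust remover gel falls in Class 8.
Drain opener: pH 13.1 ≥ 12.5 → Class 8 (Corrosive).
Total Class 8: (two 6.06 L containers = 12.12 L) + 6.88 L = 19 L.
19 L ≤ 25 L (passenger aircraft limit, Class 8) — within limit.
Class 3 quantity: 27.5 L.
That is within the Class 3 passenger aircraft limit of 50 L.
The segregation rule (Class 8 with Class 2.2) does not apply to Class 8 with Class 3.
Every hazard class is within its passenger aircraft limit and no segregation rule is violated.

Yes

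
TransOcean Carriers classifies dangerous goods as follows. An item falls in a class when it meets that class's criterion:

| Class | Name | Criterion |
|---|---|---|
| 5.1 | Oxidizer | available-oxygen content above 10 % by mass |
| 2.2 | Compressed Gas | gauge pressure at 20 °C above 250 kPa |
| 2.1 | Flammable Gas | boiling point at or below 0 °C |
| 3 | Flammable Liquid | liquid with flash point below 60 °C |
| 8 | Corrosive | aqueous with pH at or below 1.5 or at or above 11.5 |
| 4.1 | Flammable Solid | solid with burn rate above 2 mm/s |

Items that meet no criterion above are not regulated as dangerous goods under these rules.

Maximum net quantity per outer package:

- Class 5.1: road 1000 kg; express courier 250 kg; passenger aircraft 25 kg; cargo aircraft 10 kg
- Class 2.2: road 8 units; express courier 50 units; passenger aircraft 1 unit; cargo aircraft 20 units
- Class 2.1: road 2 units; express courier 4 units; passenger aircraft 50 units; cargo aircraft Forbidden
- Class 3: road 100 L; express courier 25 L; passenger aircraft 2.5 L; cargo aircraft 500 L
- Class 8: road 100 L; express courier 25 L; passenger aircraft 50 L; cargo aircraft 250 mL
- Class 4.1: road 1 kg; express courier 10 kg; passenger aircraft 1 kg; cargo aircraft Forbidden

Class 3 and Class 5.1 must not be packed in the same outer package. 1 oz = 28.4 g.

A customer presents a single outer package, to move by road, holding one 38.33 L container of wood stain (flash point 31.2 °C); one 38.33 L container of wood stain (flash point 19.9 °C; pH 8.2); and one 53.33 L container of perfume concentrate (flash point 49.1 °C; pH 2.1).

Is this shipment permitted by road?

No

The wood stain has flash point 31.2 °C, which is < 60 °C, so it is Class 3 (Flammable Liquid).
The wood stain has flash point 19.9 °C, which is < 60 °C, so it is Class 3 (Flammable Liquid).
Perfume concentrate: flash point 49.1 °C < 60 °C → Class 3 (Flammable Liquid).
Class 3 net quantity: 38.33 L + 38.33 L + 53.33 L = 129.99 L.
That exceeds the Class 3 road limit of 100 L.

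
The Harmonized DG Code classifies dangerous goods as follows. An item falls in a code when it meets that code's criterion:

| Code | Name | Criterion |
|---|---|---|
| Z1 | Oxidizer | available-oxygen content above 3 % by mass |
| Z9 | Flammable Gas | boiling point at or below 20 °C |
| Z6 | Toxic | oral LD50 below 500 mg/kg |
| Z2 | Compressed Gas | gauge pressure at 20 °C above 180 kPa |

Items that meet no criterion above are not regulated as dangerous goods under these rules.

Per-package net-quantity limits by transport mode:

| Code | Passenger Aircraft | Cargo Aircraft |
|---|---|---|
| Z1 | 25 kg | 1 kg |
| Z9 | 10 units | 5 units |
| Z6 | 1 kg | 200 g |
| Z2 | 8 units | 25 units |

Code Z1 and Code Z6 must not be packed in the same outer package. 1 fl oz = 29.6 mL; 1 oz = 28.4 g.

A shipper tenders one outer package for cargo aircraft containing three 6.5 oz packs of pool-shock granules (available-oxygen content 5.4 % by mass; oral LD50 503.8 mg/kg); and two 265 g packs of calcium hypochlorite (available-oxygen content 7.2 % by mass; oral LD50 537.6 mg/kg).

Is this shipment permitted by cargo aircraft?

No

The pool-shock granules have available-oxygen content 5.4 % by mass, which is > 3 % by mass, so they are Code Z1 (Oxidizer).
Calcium hypochlorite: available-oxygen content 7.2 % by mass > 3 % by mass → Code Z1 (Oxidizer).
Code Z1 net quantity: (three 6.5 oz packs = 553.8 g) + (two 265 g packs = 530 g) = 1083.8 g.
1083.8 g exceeds the cargo aircraft limit of 1 kg for Code Z1.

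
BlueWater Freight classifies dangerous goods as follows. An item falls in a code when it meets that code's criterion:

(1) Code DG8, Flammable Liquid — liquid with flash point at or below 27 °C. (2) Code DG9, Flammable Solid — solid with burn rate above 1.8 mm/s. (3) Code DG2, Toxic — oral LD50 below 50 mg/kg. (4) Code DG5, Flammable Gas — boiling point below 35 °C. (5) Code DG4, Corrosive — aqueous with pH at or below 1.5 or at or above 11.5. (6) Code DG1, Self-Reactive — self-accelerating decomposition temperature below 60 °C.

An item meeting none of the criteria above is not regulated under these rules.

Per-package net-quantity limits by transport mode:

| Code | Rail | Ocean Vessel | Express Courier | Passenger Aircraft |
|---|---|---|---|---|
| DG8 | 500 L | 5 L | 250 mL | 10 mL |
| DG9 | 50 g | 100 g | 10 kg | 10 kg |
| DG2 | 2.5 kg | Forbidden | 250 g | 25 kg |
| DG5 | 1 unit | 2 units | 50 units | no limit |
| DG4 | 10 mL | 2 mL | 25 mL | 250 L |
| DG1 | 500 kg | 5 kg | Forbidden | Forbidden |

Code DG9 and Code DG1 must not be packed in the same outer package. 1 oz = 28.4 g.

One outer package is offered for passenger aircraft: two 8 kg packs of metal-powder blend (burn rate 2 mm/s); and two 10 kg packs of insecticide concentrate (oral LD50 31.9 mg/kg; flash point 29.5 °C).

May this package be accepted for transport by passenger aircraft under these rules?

No

The metal-powder blend has burn rate 2 mm/s, which is > 1.8 mm/s, so it is Code DG9 (Flammable Solid).
With oral LD50 31.9 mg/kg (< 50 mg/kg), the insecticide concentrate falls in Code DG2.
Code DG2 quantity: two 10 kg packs = 20 kg.
That is within the Code DG2 passenger aircraft limit of 25 kg.
Code DG9 quantity: two 8 kg packs = 16 kg.
That exceeds the Code DG9 passenger aircraft limit of 10 kg.
The segregation rule (Code DG9 with Code DG1) does not apply to Code DG2 with Code DG9.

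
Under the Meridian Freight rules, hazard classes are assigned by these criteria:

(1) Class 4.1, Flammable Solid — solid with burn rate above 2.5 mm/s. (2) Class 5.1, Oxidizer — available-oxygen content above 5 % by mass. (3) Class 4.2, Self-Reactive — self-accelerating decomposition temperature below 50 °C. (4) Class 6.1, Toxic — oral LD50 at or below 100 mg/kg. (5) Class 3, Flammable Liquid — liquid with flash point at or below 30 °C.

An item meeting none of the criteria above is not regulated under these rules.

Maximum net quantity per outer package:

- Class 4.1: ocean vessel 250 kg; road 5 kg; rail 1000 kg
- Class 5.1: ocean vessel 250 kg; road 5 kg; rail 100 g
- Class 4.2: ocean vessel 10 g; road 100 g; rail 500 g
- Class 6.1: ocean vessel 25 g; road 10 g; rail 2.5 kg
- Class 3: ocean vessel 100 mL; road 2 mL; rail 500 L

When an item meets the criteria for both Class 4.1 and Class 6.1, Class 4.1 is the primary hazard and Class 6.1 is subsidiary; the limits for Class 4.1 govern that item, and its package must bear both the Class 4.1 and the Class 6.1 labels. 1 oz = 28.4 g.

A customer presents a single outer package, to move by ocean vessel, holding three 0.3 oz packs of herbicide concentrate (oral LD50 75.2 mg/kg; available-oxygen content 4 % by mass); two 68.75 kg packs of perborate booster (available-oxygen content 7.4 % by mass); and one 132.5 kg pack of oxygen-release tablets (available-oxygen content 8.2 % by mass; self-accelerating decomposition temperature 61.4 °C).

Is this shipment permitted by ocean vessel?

The herbicide concentrate has oral LD50 75.2 mg/kg, which is ≤ 100 mg/kg, so it is Class 6.1 (Toxic).
Available-oxygen content 7.4 % by mass meets the Class 5.1 criterion (Oxidizer), so the perborate booster is Class 5.1.
With available-oxygen content 8.2 % by mass (> 5 % by mass), the oxygen-release tablets fall in Class 5.1.
Class 6.1 quantity: three 0.3 oz packs = 25.56 g.
25.56 g exceeds the ocean vessel limit of 25 g for Class 6.1.
Class 5.1 net quantity: (two 68.75 kg packs = 137.5 kg) + 132.5 kg = 270 kg.
270 kg > 250 kg (ocean vessel limit, Class 5.1) — over the limit.

No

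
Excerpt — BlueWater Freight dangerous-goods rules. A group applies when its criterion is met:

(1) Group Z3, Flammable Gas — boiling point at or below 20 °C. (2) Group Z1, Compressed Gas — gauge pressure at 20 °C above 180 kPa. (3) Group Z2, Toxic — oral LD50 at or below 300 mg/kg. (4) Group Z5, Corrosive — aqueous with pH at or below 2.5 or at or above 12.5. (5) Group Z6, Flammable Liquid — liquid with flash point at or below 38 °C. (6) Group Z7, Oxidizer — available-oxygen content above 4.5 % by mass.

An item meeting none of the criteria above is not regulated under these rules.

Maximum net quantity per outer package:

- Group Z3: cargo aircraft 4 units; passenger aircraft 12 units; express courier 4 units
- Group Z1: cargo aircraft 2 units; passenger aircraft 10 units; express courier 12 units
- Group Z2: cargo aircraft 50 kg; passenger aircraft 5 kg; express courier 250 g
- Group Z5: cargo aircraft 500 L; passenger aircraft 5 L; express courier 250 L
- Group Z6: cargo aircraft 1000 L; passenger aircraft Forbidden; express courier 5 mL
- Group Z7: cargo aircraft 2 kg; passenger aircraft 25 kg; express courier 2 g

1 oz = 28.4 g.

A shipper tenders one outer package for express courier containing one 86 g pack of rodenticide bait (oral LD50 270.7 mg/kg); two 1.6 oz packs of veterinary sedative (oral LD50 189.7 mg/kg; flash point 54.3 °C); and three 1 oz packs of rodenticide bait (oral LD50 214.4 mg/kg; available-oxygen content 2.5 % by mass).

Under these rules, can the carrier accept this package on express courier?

The rodenticide bait has oral LD50 270.7 mg/kg, which is ≤ 300 mg/kg, so it is Group Z2 (Toxic).
With oral LD50 189.7 mg/kg (≤ 300 mg/kg), the veterinary sedative falls in Group Z2.
With oral LD50 214.4 mg/kg (≤ 300 mg/kg), the rodenticide bait falls in Group Z2.
Group Z2 net quantity: 86 g + (two 1.6 oz packs = 90.88 g) + (three 1 oz packs = 85.2 g) = 262.08 g.
262.08 g exceeds the express courier limit of 250 g for Group Z2.

No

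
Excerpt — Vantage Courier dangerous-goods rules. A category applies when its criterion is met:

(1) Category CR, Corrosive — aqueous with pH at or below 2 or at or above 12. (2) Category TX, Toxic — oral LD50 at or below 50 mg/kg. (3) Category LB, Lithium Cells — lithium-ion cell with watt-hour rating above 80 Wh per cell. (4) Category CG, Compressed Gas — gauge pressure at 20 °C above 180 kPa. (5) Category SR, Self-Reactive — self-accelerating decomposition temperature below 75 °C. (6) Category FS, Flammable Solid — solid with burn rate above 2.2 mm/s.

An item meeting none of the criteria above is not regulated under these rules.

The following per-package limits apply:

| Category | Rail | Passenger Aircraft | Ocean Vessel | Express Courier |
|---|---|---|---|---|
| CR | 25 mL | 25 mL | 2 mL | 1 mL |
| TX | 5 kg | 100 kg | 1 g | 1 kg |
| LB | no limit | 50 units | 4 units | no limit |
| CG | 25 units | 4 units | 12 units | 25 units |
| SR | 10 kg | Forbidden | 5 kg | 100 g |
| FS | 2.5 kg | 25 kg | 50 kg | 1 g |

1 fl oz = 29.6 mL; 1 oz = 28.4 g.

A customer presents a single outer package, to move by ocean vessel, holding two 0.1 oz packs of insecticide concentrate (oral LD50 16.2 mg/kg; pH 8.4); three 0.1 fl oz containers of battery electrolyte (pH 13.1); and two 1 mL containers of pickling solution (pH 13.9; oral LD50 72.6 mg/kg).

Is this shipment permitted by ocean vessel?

No

Oral LD50 16.2 mg/kg meets the Category TX criterion (Toxic), so the insecticide concentrate is Category TX.
The battery electrolyte has pH 13.1, which is ≥ 12, so it is Category CR (Corrosive).
The pickling solution has pH 13.9, which is ≥ 12, so it is Category CR (Corrosive).
Category CR net quantity: (three 0.1 fl oz containers = 8.88 mL) + (two 1 mL containers = 2 mL) = 10.88 mL.
That exceeds the Category CR ocean vessel limit of 2 mL.
Category TX quantity: two 0.1 oz packs = 5.68 g.
That exceeds the Category TX ocean vessel limit of 1 g.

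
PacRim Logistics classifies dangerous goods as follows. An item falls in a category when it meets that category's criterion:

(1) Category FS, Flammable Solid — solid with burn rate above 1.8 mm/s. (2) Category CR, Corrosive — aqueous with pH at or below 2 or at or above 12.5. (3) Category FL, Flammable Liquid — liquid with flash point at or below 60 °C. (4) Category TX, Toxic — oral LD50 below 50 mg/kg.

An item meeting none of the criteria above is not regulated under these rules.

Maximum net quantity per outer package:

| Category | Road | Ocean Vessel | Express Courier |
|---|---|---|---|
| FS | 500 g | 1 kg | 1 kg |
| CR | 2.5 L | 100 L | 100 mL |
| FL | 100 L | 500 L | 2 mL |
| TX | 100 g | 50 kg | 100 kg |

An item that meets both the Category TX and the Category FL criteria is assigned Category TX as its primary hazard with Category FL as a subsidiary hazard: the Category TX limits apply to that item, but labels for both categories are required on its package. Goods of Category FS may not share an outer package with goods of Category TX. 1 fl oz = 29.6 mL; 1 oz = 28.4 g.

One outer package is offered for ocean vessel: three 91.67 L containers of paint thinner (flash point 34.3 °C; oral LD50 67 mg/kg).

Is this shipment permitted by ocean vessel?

Yes

Flash point 34.3 °C meets the Category FL criterion (Flammable Liquid), so the paint thinner is Category FL.
Category FL quantity: three 91.67 L containers = 275.01 L.
275.01 L ≤ 500 L (ocean vessel limit, Category FL) — within limit.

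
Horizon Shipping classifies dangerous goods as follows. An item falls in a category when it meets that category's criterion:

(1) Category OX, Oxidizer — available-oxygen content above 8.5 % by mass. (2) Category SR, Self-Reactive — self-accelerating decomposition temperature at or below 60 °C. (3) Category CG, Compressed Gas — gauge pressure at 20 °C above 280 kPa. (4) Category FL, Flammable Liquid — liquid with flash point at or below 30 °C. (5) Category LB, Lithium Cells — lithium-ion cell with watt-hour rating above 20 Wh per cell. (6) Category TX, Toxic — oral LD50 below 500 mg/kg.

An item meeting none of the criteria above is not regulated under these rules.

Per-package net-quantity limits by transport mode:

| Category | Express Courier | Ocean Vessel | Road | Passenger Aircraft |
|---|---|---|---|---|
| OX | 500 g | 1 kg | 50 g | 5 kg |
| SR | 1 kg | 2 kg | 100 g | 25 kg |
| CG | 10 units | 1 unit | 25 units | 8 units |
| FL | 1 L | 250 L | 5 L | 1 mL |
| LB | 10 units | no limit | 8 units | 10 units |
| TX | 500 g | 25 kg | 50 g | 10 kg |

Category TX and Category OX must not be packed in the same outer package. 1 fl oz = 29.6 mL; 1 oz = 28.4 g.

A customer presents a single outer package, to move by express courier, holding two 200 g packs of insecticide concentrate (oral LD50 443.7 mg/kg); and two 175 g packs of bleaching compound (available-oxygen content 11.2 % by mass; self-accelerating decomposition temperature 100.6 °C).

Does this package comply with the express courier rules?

No

With oral LD50 443.7 mg/kg (< 500 mg/kg), the insecticide concentrate falls in Category TX.
Bleaching compound: available-oxygen content 11.2 % by mass > 8.5 % by mass → Category OX (Oxidizer).
Category TX quantity: two 200 g packs = 400 g.
400 g is within the express courier limit of 500 g for Category TX.
Category OX quantity: two 175 g packs = 350 g.
350 g ≤ 500 g (express courier limit, Category OX) — within limit.
Category TX and Category OX may not share an outer package.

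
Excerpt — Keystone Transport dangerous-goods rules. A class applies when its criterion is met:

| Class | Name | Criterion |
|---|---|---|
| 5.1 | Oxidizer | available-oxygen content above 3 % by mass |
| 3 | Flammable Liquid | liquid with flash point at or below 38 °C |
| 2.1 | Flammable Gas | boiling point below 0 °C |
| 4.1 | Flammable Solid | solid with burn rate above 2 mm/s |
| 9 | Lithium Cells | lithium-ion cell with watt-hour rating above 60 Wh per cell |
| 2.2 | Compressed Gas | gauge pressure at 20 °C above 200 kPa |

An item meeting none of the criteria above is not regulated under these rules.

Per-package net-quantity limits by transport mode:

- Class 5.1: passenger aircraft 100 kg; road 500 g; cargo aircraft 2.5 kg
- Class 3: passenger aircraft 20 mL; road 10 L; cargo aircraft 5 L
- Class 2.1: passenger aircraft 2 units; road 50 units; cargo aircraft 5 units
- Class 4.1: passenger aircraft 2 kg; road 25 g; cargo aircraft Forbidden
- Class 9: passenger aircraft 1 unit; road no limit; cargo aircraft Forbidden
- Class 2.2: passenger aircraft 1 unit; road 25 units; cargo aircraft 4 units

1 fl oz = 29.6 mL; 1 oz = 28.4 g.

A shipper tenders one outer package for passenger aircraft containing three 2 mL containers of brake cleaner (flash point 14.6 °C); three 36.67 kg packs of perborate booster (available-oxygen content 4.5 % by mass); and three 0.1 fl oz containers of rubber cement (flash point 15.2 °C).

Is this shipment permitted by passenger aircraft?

No

With flash point 14.6 °C (≤ 38 °C), the brake cleaner falls in Class 3.
The perborate booster has available-oxygen content 4.5 % by mass, which is > 3 % by mass, so it is Class 5.1 (Oxidizer).
The rubber cement has flash point 15.2 °C, which is ≤ 38 °C, so it is Class 3 (Flammable Liquid).
Class 3 net quantity: (three 2 mL containers = 6 mL) + (three 0.1 fl oz containers = 8.88 mL) = 14.88 mL.
14.88 mL ≤ 20 mL (passenger aircraft limit, Class 3) — within limit.
Class 5.1 quantity: three 36.67 kg packs = 110.01 kg.
That exceeds the Class 5.1 passenger aircraft limit of 100 kg.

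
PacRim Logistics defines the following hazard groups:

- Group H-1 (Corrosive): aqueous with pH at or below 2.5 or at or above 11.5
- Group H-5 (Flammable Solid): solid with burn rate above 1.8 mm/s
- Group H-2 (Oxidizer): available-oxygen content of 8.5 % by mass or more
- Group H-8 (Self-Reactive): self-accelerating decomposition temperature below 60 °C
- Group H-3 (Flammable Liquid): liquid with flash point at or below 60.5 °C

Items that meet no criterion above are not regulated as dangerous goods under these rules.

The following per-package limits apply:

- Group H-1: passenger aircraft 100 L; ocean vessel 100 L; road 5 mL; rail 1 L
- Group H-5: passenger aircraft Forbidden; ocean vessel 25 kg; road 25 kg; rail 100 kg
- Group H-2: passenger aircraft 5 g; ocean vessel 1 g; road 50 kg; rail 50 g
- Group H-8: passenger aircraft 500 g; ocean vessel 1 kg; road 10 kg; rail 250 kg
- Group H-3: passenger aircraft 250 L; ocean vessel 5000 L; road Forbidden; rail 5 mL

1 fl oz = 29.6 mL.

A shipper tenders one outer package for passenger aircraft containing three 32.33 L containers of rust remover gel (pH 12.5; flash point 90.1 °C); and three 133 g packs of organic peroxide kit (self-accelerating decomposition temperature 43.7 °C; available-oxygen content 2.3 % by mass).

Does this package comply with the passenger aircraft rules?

Yes

Rust remover gel: pH 12.5 ≥ 11.5 → Group H-1 (Corrosive).
Organic peroxide kit: self-accelerating decomposition temperature 43.7 °C < 60 °C → Group H-8 (Self-Reactive).
Group H-8 quantity: three 133 g packs = 399 g.
That is within the Group H-8 passenger aircraft limit of 500 g.
Group H-1 quantity: three 32.33 L containers = 96.99 L.
96.99 L ≤ 100 L (passenger aircraft limit, Group H-1) — within limit.
Every hazard group is within its passenger aircraft limit and no segregation rule is violated.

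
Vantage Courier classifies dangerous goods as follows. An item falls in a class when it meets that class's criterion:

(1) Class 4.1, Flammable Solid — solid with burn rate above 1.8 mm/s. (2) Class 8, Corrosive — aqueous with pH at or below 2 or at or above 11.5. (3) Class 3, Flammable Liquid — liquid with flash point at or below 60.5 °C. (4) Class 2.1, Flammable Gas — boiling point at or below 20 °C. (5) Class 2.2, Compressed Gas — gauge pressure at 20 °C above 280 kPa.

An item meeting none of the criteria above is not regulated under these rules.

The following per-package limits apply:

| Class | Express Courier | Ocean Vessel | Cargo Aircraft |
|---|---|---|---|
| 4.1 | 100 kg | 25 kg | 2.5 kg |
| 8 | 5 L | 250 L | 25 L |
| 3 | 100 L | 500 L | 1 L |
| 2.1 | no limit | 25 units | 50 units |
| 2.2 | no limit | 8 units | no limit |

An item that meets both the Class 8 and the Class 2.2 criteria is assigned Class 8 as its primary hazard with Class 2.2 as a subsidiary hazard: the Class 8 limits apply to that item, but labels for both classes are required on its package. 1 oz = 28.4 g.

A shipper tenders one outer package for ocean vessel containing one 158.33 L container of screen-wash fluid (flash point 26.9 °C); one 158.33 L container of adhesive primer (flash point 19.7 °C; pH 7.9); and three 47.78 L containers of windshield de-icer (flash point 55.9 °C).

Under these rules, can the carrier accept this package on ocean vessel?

Screen-wash fluid: flash point 26.9 °C ≤ 60.5 °C → Class 3 (Flammable Liquid).
The adhesive primer has flash point 19.7 °C, which is ≤ 60.5 °C, so it is Class 3 (Flammable Liquid).
The windshield de-icer has flash point 55.9 °C, which is ≤ 60.5 °C, so it is Class 3 (Flammable Liquid).
Class 3 net quantity: 158.33 L + 158.33 L + (three 47.78 L containers = 143.34 L) = 460 L.
460 L ≤ 500 L (ocean vessel limit, Class 3) — within limit.

Yes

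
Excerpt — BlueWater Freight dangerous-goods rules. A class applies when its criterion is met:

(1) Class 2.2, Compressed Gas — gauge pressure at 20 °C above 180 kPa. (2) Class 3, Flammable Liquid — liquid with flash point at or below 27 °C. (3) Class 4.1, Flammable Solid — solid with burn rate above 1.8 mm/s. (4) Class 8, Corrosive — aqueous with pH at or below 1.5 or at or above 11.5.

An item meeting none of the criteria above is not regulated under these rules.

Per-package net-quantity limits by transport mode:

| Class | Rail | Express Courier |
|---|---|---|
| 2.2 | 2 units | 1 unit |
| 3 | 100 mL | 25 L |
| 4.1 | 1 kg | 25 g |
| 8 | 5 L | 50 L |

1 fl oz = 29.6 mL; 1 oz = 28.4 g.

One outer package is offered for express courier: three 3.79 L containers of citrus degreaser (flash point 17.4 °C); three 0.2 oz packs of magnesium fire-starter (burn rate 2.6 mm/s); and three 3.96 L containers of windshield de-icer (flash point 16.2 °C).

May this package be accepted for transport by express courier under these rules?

With flash point 17.4 °C (≤ 27 °C), the citrus degreaser falls in Class 3.
Burn rate 2.6 mm/s meets the Class 4.1 criterion (Flammable Solid), so the magnesium fire-starter is Class 4.1.
With flash point 16.2 °C (≤ 27 °C), the windshield de-icer falls in Class 3.
Total Class 3: (three 3.79 L containers = 11.37 L) + (three 3.96 L containers = 11.88 L) = 23.25 L.
23.25 L is within the express courier limit of 25 L for Class 3.
Class 4.1 quantity: three 0.2 oz packs = 17.04 g.
17.04 g ≤ 25 g (express courier limit, Class 4.1) — within limit.
Every hazard class is within its express courier limit and no segregation rule is violated.

Yes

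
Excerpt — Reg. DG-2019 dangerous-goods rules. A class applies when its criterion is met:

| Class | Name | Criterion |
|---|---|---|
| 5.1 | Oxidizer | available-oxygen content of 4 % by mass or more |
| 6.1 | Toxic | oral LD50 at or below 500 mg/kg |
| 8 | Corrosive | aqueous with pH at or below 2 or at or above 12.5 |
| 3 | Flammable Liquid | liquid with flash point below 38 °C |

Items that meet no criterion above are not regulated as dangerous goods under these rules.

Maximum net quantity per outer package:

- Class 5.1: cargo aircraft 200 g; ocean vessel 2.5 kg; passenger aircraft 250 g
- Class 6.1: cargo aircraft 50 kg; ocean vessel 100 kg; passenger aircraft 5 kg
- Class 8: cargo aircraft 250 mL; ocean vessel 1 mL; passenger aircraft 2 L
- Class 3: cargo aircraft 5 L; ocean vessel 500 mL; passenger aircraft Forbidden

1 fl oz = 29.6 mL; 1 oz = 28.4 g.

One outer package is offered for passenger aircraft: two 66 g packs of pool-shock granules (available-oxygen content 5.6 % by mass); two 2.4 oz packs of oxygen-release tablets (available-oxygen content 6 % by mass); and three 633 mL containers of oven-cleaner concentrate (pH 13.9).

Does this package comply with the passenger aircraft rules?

No

The pool-shock granules have available-oxygen content 5.6 % by mass, which is ≥ 4 % by mass, so they are Class 5.1 (Oxidizer).
Oxygen-release tablets: available-oxygen content 6 % by mass ≥ 4 % by mass → Class 5.1 (Oxidizer).
Oven-cleaner concentrate: pH 13.9 ≥ 12.5 → Class 8 (Corrosive).
Class 5.1 net quantity: (two 66 g packs = 132 g) + (two 2.4 oz packs = 136.32 g) = 268.32 g.
268.32 g exceeds the passenger aircraft limit of 250 g for Class 5.1.
Class 8 quantity: three 633 mL containers = 1.899 L.
1.899 L ≤ 2 L (passenger aircraft limit, Class 8) — within limit.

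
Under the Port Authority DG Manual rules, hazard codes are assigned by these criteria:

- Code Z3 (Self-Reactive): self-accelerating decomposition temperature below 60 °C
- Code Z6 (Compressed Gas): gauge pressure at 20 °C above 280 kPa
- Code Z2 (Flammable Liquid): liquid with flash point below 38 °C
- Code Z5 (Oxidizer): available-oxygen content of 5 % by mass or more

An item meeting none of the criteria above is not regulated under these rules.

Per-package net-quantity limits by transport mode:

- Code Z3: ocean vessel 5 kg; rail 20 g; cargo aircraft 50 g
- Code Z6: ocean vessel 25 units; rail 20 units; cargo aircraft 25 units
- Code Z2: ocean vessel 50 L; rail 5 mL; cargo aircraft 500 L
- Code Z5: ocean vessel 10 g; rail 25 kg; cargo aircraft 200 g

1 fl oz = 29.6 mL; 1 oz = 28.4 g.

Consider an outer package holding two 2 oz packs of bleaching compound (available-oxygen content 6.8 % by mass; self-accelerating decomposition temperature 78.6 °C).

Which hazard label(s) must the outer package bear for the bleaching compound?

Code Z5

Available-oxygen content 6.8 % by mass meets the Code Z5 criterion (Oxidizer), so the bleaching compound is Code Z5.
Only the Code Z5 label is required.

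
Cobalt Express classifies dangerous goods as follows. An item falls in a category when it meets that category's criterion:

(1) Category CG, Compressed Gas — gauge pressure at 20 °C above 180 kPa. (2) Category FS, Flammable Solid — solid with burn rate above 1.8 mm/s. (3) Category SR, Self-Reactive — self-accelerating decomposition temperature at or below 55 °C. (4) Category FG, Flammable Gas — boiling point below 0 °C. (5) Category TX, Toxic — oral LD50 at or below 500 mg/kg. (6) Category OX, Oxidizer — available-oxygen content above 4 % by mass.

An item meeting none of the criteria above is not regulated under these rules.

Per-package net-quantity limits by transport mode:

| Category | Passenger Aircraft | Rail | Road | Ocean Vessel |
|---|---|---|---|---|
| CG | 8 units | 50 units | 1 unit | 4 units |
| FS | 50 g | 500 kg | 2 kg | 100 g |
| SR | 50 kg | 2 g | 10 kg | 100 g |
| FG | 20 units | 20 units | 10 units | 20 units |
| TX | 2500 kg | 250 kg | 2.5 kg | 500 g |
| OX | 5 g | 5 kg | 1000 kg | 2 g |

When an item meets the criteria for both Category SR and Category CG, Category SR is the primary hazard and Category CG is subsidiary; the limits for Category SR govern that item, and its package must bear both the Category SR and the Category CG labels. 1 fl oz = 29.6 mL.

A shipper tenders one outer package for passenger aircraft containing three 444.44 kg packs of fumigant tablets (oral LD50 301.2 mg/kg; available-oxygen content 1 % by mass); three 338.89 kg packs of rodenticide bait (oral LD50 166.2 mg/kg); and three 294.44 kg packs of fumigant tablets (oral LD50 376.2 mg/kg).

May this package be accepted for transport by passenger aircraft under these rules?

No

The fumigant tablets have oral LD50 301.2 mg/kg, which is ≤ 500 mg/kg, so they are Category TX (Toxic).
The rodenticide bait has oral LD50 166.2 mg/kg, which is ≤ 500 mg/kg, so it is Category TX (Toxic).
Oral LD50 376.2 mg/kg meets the Category TX criterion (Toxic), so the fumigant tablets are Category TX.
Total Category TX: (three 444.44 kg packs = 1333.32 kg) + (three 338.89 kg packs = 1016.67 kg) + (three 294.44 kg packs = 883.32 kg) = 3233.31 kg.
That exceeds the Category TX passenger aircraft limit of 2500 kg.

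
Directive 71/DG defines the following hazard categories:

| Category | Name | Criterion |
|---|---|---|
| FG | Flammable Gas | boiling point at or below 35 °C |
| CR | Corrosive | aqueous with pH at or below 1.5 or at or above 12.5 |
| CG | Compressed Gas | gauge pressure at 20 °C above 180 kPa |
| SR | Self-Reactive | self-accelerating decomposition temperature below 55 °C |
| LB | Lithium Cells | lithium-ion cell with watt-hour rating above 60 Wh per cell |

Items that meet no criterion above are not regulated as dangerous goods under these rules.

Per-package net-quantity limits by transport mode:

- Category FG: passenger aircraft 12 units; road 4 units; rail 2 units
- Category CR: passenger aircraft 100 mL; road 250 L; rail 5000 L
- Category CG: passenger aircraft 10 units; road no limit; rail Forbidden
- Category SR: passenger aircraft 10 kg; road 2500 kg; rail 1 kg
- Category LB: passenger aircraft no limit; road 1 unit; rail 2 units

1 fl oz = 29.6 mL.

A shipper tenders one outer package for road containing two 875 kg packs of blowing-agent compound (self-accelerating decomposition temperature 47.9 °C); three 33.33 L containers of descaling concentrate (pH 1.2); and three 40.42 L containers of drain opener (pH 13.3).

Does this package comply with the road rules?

Blowing-agent compound: self-accelerating decomposition temperature 47.9 °C < 55 °C → Category SR (Self-Reactive).
The descaling concentrate has pH 1.2, which is ≤ 1.5, so it is Category CR (Corrosive).
pH 13.3 meets the Category CR criterion (Corrosive), so the drain opener is Category CR.
Category CR net quantity: (three 33.33 L containers = 99.99 L) + (three 40.42 L containers = 121.26 L) = 221.25 L.
That is within the Category CR road limit of 250 L.
Category SR quantity: two 875 kg packs = 1750 kg.
1750 kg ≤ 2500 kg (road limit, Category SR) — within limit.
Every hazard category is within its road limit and no segregation rule is violated.

Yes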